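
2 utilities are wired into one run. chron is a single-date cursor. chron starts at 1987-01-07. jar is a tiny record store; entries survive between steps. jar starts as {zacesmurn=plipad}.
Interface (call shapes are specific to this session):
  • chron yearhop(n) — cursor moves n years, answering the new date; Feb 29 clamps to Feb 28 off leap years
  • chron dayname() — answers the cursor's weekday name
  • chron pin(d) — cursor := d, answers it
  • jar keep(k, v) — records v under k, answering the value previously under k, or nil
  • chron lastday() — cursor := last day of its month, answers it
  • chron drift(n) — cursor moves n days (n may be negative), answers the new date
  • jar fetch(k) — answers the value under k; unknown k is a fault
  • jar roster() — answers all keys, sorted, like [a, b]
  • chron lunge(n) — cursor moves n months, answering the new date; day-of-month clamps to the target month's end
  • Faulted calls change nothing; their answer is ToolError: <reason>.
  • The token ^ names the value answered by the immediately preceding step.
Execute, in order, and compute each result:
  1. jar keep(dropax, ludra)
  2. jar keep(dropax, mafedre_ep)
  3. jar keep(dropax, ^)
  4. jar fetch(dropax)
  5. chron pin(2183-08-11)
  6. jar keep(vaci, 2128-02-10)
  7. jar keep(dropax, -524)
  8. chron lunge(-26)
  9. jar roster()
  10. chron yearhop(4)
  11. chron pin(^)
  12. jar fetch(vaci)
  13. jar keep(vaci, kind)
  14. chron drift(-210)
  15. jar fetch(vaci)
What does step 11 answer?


Answer: 2185-06-11

Derivation:
Act: jar keep[k→dropax; v→ludra]
Obs: nil
Act: jar keep[k→dropax; v→mafedre_ep]
Obs: ludra
Act: jar keep[k→dropax; v→^]
Obs: mafedre_ep
Act: jar fetch[k→dropax]
Obs: ludra
Act: chron pin[d→2183-08-11]
Obs: 2183-08-11
Act: jar keep[k→vaci; v→2128-02-10]
Obs: nil
Act: jar keep[k→dropax; v→-524]
Obs: ludra
Act: chron lunge[n→-26]
Obs: 2181-06-11
Act: jar roster[]
Obs: [dropax, vaci, zacesmurn]
Act: chron yearhop[n→4]
Obs: 2185-06-11
Act: chron pin[d→^]
Obs: 2185-06-11
Act: jar fetch[k→vaci]
Obs: 2128-02-10
Act: jar keep[k→vaci; v→kind]
Obs: 2128-02-10
Act: chron drift[n→-210]
Obs: 2184-11-13
Act: jar fetch[k→vaci]
Obs: kind


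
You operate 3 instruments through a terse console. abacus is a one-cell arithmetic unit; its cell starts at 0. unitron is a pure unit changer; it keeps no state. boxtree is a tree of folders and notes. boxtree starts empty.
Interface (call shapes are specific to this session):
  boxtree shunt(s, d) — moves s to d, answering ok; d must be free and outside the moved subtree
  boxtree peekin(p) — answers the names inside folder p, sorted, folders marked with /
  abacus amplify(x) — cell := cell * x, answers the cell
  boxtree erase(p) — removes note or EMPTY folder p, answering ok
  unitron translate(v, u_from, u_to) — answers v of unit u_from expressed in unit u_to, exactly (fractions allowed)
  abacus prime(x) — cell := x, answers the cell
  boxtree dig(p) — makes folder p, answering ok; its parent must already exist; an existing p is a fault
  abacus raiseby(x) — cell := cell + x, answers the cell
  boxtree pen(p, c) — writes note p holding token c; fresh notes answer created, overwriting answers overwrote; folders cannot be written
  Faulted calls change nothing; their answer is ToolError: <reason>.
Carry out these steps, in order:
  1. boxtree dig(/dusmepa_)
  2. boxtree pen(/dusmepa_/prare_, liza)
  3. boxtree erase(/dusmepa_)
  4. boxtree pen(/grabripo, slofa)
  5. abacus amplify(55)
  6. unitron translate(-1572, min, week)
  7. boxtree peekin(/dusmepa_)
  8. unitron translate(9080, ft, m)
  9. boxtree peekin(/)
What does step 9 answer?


> boxtree dig p: /dusmepa_
[out] ok
> boxtree pen p: /dusmepa_/prare_ c: liza
[out] created
> boxtree erase p: /dusmepa_
[out] ToolError: not empty
> boxtree pen p: /grabripo c: slofa
[out] created
> abacus amplify x: 55
[out] 0
> unitron translate v: -1572 u_from: min u_to: week
[out] -131/840
> boxtree peekin p: /dusmepa_
[out] [prare_]
> unitron translate v: 9080 u_from: ft u_to: m
[out] 345948/125
> boxtree peekin p: /
[out] [dusmepa_/, grabripo]

Answer: [dusmepa_/, grabripo]


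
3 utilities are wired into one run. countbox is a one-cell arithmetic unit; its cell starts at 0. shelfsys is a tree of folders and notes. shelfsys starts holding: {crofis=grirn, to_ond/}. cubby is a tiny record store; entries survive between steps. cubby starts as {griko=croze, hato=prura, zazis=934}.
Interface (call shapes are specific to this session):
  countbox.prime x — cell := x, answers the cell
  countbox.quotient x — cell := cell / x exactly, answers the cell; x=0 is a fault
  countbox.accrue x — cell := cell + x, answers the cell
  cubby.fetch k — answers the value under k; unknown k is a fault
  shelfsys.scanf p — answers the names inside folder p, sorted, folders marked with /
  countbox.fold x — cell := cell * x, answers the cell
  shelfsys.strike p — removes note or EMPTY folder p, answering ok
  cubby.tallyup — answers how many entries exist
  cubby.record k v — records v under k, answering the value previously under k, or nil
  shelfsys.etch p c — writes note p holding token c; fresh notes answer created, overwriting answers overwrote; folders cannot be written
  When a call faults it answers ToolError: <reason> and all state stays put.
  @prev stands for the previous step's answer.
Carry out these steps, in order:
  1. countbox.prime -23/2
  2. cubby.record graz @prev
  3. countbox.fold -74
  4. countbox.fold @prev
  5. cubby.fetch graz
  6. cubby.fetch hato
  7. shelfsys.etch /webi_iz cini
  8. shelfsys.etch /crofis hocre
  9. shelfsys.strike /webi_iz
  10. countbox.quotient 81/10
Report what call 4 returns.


Answer: 724201

Derivation:
Act: prime[x=-23/2]
Obs: -23/2
Act: record[k=graz; v=@prev]
Obs: nil
Act: fold[x=-74]
Obs: 851
Act: fold[x=@prev]
Obs: 724201
Act: fetch[k=graz]
Obs: -23/2
Act: fetch[k=hato]
Obs: prura
Act: etch[p=/webi_iz; c=cini]
Obs: created
Act: etch[p=/crofis; c=hocre]
Obs: overwrote
Act: strike[p=/webi_iz]
Obs: ok
Act: quotient[x=81/10]
Obs: 7242010/81


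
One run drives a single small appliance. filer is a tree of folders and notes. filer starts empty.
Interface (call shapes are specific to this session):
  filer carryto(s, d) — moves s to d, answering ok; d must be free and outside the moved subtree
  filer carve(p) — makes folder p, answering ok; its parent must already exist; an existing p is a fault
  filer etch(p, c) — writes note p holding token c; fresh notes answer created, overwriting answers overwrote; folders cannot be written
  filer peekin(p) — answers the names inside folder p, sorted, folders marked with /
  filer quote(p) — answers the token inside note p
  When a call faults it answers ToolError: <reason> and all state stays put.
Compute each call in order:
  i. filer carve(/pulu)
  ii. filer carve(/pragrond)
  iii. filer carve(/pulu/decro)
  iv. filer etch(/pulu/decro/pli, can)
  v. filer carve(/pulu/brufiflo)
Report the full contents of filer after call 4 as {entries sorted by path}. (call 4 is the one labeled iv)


Answer: {pragrond/, pulu/, pulu/decro/, pulu/decro/pli=can}

Derivation:
Act: filer carve[p=/pulu]
Obs: ok
Act: filer carve[p=/pragrond]
Obs: ok
Act: filer carve[p=/pulu/decro]
Obs: ok
Act: filer etch[p=/pulu/decro/pli; c=can]
Obs: created
Act: filer carve[p=/pulu/brufiflo]
Obs: ok


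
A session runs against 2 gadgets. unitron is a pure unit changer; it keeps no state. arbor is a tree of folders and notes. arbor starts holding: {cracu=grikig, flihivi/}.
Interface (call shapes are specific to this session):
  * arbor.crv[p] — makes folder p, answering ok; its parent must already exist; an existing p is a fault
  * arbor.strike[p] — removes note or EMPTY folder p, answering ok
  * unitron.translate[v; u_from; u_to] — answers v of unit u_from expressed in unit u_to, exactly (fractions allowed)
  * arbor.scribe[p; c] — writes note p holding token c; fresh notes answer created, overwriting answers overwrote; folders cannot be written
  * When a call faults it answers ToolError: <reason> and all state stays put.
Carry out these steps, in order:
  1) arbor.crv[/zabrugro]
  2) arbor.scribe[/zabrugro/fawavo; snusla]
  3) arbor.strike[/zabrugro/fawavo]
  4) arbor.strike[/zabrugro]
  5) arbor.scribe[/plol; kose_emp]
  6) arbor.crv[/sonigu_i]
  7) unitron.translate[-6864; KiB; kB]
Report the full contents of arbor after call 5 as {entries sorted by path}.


==> crv(p=/zabrugro)
<== ok
==> scribe(p=/zabrugro/fawavo, c=snusla)
<== created
==> strike(p=/zabrugro/fawavo)
<== ok
==> strike(p=/zabrugro)
<== ok
==> scribe(p=/plol, c=kose_emp)
<== created
==> crv(p=/sonigu_i)
<== ok
==> translate(v=-6864, u_from=KiB, u_to=kB)
<== -878592/125

Answer: {cracu=grikig, flihivi/, plol=kose_emp}


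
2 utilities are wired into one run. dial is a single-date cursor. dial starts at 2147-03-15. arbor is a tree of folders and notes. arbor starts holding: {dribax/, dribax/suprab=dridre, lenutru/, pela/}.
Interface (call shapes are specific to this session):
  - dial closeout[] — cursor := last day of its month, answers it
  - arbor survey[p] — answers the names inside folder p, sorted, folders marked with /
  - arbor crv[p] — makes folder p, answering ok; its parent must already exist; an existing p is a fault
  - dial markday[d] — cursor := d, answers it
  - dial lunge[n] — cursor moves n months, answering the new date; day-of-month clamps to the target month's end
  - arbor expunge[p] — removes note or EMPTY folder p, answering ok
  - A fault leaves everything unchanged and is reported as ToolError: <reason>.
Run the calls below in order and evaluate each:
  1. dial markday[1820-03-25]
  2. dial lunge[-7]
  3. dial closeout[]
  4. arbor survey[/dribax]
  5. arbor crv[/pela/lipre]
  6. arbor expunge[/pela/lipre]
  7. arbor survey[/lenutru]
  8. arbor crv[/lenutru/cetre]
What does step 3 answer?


Answer: 1819-08-31

Derivation:
Do: dial markday[d='1820-03-25']
See: 1820-03-25
Do: dial lunge[n='-7']
See: 1819-08-25
Do: dial closeout[]
See: 1819-08-31
Do: arbor survey[p='/dribax']
See: [suprab]
Do: arbor crv[p='/pela/lipre']
See: ok
Do: arbor expunge[p='/pela/lipre']
See: ok
Do: arbor survey[p='/lenutru']
See: []
Do: arbor crv[p='/lenutru/cetre']
See: ok


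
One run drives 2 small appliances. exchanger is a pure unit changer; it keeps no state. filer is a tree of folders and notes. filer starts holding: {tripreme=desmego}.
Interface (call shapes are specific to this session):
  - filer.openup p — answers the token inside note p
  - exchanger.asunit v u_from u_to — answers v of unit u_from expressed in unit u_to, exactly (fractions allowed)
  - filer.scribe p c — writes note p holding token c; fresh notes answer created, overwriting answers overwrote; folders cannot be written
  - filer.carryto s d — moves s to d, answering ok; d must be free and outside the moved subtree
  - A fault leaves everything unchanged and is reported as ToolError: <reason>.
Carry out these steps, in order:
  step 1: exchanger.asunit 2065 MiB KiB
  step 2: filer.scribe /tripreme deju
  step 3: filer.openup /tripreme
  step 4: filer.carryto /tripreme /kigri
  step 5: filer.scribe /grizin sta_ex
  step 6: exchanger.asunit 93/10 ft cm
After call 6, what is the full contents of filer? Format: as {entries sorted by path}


Using exchanger.asunit using 2065, MiB, KiB, and observe 2114560.
I try filer.scribe using /tripreme, deju, — result: overwrote.
I use filer.openup using /tripreme, → deju.
Then filer.carryto using /tripreme, /kigri, which returns ok.
Now I run filer.scribe using /grizin, sta_ex, giving created.
I run exchanger.asunit using 93/10, ft, cm, and see 35433/125.

Answer: {grizin=sta_ex, kigri=deju}


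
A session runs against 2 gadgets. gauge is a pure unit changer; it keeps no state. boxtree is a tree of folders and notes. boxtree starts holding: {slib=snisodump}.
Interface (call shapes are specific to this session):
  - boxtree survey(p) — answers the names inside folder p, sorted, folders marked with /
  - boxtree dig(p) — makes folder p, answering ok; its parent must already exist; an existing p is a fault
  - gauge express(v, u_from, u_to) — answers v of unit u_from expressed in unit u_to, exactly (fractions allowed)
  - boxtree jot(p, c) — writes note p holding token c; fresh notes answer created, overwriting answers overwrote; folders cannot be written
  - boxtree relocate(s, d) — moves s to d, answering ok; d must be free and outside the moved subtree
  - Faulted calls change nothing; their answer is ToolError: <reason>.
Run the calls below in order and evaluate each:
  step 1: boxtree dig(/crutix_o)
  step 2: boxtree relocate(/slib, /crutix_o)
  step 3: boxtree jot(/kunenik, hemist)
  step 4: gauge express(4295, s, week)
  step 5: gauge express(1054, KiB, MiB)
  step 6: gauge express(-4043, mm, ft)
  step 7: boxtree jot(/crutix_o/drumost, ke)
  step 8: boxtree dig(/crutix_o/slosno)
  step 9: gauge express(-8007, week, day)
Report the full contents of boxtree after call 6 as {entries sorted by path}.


Answer: {crutix_o/, kunenik=hemist, slib=snisodump}

Derivation:
Act: boxtree dig[p: /crutix_o]
Obs: ok
Act: boxtree relocate[s: /slib; d: /crutix_o]
Obs: ToolError: exists
Act: boxtree jot[p: /kunenik; c: hemist]
Obs: created
Act: gauge express[v: 4295; u_from: s; u_to: week]
Obs: 859/120960
Act: gauge express[v: 1054; u_from: KiB; u_to: MiB]
Obs: 527/512
Act: gauge express[v: -4043; u_from: mm; u_to: ft]
Obs: -20215/1524
Act: boxtree jot[p: /crutix_o/drumost; c: ke]
Obs: created
Act: boxtree dig[p: /crutix_o/slosno]
Obs: ok
Act: gauge express[v: -8007; u_from: week; u_to: day]
Obs: -56049


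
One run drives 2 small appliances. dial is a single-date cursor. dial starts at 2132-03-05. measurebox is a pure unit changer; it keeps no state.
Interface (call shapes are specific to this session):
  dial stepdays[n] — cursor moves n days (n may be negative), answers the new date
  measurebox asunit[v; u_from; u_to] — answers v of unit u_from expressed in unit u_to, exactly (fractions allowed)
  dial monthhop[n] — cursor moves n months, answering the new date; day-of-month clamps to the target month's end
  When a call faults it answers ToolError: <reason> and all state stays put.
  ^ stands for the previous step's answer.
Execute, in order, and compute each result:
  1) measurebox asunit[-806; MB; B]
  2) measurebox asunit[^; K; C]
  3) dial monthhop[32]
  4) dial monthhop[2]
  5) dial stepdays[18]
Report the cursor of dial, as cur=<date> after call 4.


→ measurebox asunit(v: -806, u_from: MB, u_to: B)
← -806000000
→ measurebox asunit(v: ^, u_from: K, u_to: C)
← -16120005463/20
→ dial monthhop(n: 32)
← 2134-11-05
→ dial monthhop(n: 2)
← 2135-01-05
→ dial stepdays(n: 18)
← 2135-01-23

Answer: cur=2135-01-05


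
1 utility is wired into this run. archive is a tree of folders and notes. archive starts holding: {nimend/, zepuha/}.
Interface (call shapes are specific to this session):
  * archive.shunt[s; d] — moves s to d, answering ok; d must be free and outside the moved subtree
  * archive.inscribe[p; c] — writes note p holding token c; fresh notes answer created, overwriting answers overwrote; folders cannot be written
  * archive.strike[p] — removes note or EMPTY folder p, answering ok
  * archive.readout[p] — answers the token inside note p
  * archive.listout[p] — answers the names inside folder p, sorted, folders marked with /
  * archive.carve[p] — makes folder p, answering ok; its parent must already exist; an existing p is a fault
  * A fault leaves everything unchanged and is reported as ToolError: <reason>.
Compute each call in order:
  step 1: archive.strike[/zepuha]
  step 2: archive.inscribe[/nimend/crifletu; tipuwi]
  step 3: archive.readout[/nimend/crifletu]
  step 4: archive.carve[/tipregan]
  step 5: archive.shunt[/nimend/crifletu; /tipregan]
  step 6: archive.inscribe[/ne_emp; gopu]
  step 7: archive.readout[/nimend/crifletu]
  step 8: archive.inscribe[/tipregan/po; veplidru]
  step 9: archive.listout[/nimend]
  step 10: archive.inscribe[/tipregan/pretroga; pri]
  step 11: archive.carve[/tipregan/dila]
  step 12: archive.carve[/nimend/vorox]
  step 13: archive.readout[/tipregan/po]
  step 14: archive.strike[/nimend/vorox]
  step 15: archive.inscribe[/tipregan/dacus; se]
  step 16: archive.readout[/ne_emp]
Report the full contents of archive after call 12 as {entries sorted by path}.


Answer: {ne_emp=gopu, nimend/, nimend/crifletu=tipuwi, nimend/vorox/, tipregan/, tipregan/dila/, tipregan/po=veplidru, tipregan/pretroga=pri}

Derivation:
~$ strike /zepuha
  ok
~$ inscribe /nimend/crifletu tipuwi
  created
~$ readout /nimend/crifletu
  tipuwi
~$ carve /tipregan
  ok
~$ shunt /nimend/crifletu /tipregan
  ToolError: exists
~$ inscribe /ne_emp gopu
  created
~$ readout /nimend/crifletu
  tipuwi
~$ inscribe /tipregan/po veplidru
  created
~$ listout /nimend
  [crifletu]
~$ inscribe /tipregan/pretroga pri
  created
~$ carve /tipregan/dila
  ok
~$ carve /nimend/vorox
  ok
~$ readout /tipregan/po
  veplidru
~$ strike /nimend/vorox
  ok
~$ inscribe /tipregan/dacus se
  created
~$ readout /ne_emp
  gopu


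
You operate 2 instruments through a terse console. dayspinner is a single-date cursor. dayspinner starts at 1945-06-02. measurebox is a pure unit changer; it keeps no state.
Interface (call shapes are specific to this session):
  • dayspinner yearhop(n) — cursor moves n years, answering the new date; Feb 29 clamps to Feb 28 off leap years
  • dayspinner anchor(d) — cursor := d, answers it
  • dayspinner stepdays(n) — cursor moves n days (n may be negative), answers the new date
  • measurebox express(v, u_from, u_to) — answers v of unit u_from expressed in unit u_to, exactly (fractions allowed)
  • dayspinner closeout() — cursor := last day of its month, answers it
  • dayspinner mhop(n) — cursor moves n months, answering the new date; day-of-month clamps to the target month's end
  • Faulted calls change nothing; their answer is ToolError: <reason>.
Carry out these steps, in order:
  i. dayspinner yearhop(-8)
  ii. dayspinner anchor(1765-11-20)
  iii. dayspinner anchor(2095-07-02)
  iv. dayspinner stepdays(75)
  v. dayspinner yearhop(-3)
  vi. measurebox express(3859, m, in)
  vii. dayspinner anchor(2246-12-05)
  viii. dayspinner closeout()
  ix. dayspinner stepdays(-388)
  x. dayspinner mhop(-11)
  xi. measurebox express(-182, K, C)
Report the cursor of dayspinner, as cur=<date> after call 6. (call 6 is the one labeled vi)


Answer: cur=2092-09-15

Derivation:
Next I call dayspinner yearhop using n: -8, yielding 1937-06-02.
Now I run dayspinner anchor using d: 1765-11-20, and see 1765-11-20.
Invoking dayspinner anchor using d: 2095-07-02, and observe 2095-07-02.
I call dayspinner stepdays using n: 75, → 2095-09-15.
Next I call dayspinner yearhop using n: -3, which returns 2092-09-15.
Now I run measurebox express using v: 3859, u_from: m, u_to: in, → 19295000/127.
Next I call dayspinner anchor using d: 2246-12-05, yielding 2246-12-05.
Now I run dayspinner closeout(), → 2246-12-31.
Invoking dayspinner stepdays using n: -388, → 2245-12-08.
Next I call dayspinner mhop using n: -11: 2245-01-08.
Invoking measurebox express using v: -182, u_from: K, u_to: C, → -9103/20.


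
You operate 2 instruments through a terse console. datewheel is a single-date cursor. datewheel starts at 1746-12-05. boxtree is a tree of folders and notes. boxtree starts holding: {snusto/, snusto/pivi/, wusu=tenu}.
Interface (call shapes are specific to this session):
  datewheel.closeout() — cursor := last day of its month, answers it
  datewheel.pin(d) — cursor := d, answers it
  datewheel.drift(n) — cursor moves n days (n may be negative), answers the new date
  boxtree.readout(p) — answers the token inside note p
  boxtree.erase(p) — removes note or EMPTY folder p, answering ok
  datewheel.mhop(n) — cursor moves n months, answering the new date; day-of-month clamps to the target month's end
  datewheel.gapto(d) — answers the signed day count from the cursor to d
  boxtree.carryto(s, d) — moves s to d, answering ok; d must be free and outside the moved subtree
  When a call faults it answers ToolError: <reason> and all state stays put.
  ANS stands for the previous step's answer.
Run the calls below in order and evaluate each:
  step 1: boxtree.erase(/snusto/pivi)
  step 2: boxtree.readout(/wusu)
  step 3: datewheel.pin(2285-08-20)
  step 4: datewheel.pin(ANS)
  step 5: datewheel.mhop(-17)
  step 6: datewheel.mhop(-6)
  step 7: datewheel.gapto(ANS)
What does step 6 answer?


~$ boxtree.erase p→/snusto/pivi
  ok
~$ boxtree.readout p→/wusu
  tenu
~$ datewheel.pin d→2285-08-20
  2285-08-20
~$ datewheel.pin d→ANS
  2285-08-20
~$ datewheel.mhop n→-17
  2284-03-20
~$ datewheel.mhop n→-6
  2283-09-20
~$ datewheel.gapto d→ANS
  0

Answer: 2283-09-20


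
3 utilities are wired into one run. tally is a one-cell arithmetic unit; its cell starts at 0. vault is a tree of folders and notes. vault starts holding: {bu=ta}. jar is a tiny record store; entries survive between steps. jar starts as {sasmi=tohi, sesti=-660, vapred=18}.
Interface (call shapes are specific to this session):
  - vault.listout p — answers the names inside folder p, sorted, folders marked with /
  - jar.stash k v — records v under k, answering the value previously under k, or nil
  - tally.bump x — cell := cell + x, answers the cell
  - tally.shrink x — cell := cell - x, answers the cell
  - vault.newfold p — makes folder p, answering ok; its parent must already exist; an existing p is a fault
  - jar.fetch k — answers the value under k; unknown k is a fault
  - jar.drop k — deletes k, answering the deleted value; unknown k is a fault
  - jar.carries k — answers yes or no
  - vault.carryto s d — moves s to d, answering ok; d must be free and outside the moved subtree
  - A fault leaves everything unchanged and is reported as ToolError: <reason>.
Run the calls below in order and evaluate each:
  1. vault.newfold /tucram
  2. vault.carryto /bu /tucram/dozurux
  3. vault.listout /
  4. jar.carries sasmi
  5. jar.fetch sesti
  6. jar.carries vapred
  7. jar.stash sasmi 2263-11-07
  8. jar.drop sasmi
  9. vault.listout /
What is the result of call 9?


Answer: [tucram/]

Derivation:
>>> vault.newfold p=/tucram
[out] ok
>>> vault.carryto s=/bu d=/tucram/dozurux
[out] ok
>>> vault.listout p=/
[out] [tucram/]
>>> jar.carries k=sasmi
[out] yes
>>> jar.fetch k=sesti
[out] -660
>>> jar.carries k=vapred
[out] yes
>>> jar.stash k=sasmi v=2263-11-07
[out] tohi
>>> jar.drop k=sasmi
[out] 2263-11-07
>>> vault.listout p=/
[out] [tucram/]


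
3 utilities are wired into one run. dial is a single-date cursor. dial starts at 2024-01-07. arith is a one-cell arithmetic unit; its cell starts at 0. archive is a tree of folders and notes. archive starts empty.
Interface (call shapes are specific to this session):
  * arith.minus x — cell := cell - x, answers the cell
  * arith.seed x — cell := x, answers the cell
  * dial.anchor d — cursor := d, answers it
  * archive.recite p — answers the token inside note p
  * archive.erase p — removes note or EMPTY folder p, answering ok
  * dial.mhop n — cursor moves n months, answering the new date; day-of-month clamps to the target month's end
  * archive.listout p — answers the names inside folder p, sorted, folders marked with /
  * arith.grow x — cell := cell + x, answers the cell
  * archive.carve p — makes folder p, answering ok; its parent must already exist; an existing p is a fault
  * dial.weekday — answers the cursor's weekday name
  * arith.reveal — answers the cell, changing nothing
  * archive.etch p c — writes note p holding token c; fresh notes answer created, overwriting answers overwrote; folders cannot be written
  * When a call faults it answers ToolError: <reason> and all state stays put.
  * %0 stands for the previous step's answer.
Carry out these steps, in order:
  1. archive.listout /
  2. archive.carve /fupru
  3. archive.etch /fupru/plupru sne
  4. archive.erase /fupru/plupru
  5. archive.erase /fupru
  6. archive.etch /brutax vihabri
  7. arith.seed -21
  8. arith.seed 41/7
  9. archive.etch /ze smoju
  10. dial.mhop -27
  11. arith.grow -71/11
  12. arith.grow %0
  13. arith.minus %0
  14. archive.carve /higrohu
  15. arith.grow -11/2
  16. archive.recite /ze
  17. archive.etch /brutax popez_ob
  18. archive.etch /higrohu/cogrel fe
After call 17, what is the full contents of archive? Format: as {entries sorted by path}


Answer: {brutax=popez_ob, higrohu/, ze=smoju}

Derivation:
% archive.listout p→/
= []
% archive.carve p→/fupru
= ok
% archive.etch p→/fupru/plupru c→sne
= created
% archive.erase p→/fupru/plupru
= ok
% archive.erase p→/fupru
= ok
% archive.etch p→/brutax c→vihabri
= created
% arith.seed x→-21
= -21
% arith.seed x→41/7
= 41/7
% archive.etch p→/ze c→smoju
= created
% dial.mhop n→-27
= 2021-10-07
% arith.grow x→-71/11
= -46/77
% arith.grow x→%0
= -92/77
% arith.minus x→%0
= 0
% archive.carve p→/higrohu
= ok
% arith.grow x→-11/2
= -11/2
% archive.recite p→/ze
= smoju
% archive.etch p→/brutax c→popez_ob
= overwrote
% archive.etch p→/higrohu/cogrel c→fe
= created


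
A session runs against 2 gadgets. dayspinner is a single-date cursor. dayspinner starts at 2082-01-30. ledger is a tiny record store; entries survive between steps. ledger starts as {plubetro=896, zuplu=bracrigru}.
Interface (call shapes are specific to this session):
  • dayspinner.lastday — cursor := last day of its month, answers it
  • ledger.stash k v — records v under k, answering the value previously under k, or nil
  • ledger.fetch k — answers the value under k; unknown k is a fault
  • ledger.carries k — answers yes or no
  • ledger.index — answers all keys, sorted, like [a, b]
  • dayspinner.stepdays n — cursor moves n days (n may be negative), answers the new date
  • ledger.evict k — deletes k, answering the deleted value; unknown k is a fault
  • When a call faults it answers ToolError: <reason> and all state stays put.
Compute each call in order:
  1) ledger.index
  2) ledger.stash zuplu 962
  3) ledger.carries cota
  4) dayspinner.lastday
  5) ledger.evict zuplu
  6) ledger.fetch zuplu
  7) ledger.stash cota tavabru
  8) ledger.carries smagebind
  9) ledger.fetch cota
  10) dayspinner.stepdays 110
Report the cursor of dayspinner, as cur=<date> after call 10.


>> ledger.index()
<< [plubetro, zuplu]
>> ledger.stash(k→zuplu, v→962)
<< bracrigru
>> ledger.carries(k→cota)
<< no
>> dayspinner.lastday()
<< 2082-01-31
>> ledger.evict(k→zuplu)
<< 962
>> ledger.fetch(k→zuplu)
<< ToolError: no such key zuplu
>> ledger.stash(k→cota, v→tavabru)
<< nil
>> ledger.carries(k→smagebind)
<< no
>> ledger.fetch(k→cota)
<< tavabru
>> dayspinner.stepdays(n→110)
<< 2082-05-21

Answer: cur=2082-05-21


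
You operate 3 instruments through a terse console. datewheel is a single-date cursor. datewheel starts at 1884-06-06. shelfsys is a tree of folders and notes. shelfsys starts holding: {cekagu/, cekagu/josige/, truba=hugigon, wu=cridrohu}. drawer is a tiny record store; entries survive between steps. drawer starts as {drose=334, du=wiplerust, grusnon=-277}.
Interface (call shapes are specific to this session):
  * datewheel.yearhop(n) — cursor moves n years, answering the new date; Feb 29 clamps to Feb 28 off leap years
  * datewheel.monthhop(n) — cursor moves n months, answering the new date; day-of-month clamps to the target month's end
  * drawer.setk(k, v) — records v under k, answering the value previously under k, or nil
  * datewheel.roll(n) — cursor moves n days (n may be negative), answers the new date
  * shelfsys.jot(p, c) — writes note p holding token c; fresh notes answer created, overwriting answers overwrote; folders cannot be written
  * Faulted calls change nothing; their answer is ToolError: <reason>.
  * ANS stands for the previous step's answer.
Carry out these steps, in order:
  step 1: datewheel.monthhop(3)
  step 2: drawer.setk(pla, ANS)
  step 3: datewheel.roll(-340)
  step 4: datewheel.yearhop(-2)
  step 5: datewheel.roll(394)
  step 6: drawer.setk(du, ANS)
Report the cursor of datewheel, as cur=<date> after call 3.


Answer: cur=1883-10-02

Derivation:
→ monthhop(n→3)
← 1884-09-06
→ setk(k→pla, v→ANS)
← nil
→ roll(n→-340)
← 1883-10-02
→ yearhop(n→-2)
← 1881-10-02
→ roll(n→394)
← 1882-10-31
→ setk(k→du, v→ANS)
← wiplerust


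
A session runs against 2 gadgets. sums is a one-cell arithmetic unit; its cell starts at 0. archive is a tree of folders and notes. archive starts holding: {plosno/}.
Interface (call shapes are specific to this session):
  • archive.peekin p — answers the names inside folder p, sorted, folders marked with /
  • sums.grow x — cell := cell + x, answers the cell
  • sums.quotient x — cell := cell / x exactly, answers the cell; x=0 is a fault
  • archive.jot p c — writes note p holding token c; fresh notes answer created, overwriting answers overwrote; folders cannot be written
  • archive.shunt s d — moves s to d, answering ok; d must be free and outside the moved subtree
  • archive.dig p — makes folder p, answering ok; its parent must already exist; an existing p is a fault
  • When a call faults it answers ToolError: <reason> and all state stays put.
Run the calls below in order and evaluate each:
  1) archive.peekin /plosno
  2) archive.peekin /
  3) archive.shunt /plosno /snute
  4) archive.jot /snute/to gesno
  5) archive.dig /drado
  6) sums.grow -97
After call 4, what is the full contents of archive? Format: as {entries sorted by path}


[in] peekin p=/plosno
  []
[in] peekin p=/
  [plosno/]
[in] shunt s=/plosno d=/snute
  ok
[in] jot p=/snute/to c=gesno
  created
[in] dig p=/drado
  ok
[in] grow x=-97
  -97

Answer: {snute/, snute/to=gesno}


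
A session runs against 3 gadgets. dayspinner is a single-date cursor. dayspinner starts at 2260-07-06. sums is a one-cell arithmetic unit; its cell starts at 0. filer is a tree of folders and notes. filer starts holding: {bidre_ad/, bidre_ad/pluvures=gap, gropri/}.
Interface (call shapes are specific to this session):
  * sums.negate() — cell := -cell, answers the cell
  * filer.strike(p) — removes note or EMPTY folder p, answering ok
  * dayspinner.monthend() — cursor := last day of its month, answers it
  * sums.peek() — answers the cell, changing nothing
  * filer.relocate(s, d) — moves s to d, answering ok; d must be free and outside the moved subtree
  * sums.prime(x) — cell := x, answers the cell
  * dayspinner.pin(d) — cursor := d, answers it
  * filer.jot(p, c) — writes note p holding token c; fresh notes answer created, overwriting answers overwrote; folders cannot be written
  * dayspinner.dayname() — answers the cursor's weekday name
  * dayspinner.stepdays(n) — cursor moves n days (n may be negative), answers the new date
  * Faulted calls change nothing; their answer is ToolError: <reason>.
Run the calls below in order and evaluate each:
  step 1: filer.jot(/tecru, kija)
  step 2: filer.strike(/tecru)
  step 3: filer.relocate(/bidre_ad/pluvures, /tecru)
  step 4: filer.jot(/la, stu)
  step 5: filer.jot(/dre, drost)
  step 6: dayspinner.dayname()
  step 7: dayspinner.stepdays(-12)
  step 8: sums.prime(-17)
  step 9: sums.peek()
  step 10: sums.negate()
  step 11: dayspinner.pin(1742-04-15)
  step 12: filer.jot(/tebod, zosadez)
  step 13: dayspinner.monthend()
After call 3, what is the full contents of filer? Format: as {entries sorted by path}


Answer: {bidre_ad/, gropri/, tecru=gap}

Derivation:
>> filer.jot(p→/tecru, c→kija)
<< created
>> filer.strike(p→/tecru)
<< ok
>> filer.relocate(s→/bidre_ad/pluvures, d→/tecru)
<< ok
>> filer.jot(p→/la, c→stu)
<< created
>> filer.jot(p→/dre, c→drost)
<< created
>> dayspinner.dayname()
<< Friday
>> dayspinner.stepdays(n→-12)
<< 2260-06-24
>> sums.prime(x→-17)
<< -17
>> sums.peek()
<< -17
>> sums.negate()
<< 17
>> dayspinner.pin(d→1742-04-15)
<< 1742-04-15
>> filer.jot(p→/tebod, c→zosadez)
<< created
>> dayspinner.monthend()
<< 1742-04-30


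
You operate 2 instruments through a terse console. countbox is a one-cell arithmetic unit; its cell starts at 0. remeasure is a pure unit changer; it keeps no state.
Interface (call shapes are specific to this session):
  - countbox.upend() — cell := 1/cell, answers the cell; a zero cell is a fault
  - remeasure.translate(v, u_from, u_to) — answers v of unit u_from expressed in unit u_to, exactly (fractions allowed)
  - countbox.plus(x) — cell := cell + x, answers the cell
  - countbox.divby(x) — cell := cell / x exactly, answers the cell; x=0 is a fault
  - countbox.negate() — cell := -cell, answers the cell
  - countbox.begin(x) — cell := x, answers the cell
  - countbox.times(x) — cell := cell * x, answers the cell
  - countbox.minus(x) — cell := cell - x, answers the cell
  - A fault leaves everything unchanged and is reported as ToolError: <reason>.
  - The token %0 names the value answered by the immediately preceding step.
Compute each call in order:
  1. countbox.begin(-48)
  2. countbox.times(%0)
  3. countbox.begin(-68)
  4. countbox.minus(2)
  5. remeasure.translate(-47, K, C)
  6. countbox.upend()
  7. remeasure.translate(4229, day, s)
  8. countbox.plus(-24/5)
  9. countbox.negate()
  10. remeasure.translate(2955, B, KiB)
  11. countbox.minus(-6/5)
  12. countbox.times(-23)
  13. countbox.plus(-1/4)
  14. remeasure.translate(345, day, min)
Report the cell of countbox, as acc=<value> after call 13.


~$ begin x=-48
[out] -48
~$ times x=%0
[out] 2304
~$ begin x=-68
[out] -68
~$ minus x=2
[out] -70
~$ translate v=-47 u_from=K u_to=C
[out] -6403/20
~$ upend
[out] -1/70
~$ translate v=4229 u_from=day u_to=s
[out] 365385600
~$ plus x=-24/5
[out] -337/70
~$ negate
[out] 337/70
~$ translate v=2955 u_from=B u_to=KiB
[out] 2955/1024
~$ minus x=-6/5
[out] 421/70
~$ times x=-23
[out] -9683/70
~$ plus x=-1/4
[out] -19401/140
~$ translate v=345 u_from=day u_to=min
[out] 496800

Answer: acc=-19401/140


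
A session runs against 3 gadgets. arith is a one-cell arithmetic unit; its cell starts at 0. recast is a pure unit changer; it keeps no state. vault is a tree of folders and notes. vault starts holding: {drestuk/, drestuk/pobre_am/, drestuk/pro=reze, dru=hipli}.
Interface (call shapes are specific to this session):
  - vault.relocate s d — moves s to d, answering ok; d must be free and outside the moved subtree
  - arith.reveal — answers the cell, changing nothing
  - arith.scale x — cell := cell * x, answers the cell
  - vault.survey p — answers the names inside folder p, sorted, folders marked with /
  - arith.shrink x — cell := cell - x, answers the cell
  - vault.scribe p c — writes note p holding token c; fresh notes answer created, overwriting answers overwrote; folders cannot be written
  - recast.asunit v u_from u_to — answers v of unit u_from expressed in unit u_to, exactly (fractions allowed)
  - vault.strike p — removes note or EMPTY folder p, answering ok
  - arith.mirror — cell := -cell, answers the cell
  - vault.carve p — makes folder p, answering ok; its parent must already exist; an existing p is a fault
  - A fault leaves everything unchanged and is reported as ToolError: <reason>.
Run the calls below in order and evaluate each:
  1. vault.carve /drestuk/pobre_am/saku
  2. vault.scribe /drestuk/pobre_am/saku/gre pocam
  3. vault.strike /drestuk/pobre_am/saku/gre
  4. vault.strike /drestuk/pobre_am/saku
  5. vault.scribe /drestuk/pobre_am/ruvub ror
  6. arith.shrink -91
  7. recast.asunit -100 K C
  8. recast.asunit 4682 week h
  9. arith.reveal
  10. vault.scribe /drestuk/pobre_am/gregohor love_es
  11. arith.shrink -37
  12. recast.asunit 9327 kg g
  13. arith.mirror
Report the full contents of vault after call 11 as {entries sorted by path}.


~$ carve p='/drestuk/pobre_am/saku'
= ok
~$ scribe p='/drestuk/pobre_am/saku/gre' c='pocam'
= created
~$ strike p='/drestuk/pobre_am/saku/gre'
= ok
~$ strike p='/drestuk/pobre_am/saku'
= ok
~$ scribe p='/drestuk/pobre_am/ruvub' c='ror'
= created
~$ shrink x='-91'
= 91
~$ asunit v='-100' u_from='K' u_to='C'
= -7463/20
~$ asunit v='4682' u_from='week' u_to='h'
= 786576
~$ reveal
= 91
~$ scribe p='/drestuk/pobre_am/gregohor' c='love_es'
= created
~$ shrink x='-37'
= 128
~$ asunit v='9327' u_from='kg' u_to='g'
= 9327000
~$ mirror
= -128

Answer: {drestuk/, drestuk/pobre_am/, drestuk/pobre_am/gregohor=love_es, drestuk/pobre_am/ruvub=ror, drestuk/pro=reze, dru=hipli}


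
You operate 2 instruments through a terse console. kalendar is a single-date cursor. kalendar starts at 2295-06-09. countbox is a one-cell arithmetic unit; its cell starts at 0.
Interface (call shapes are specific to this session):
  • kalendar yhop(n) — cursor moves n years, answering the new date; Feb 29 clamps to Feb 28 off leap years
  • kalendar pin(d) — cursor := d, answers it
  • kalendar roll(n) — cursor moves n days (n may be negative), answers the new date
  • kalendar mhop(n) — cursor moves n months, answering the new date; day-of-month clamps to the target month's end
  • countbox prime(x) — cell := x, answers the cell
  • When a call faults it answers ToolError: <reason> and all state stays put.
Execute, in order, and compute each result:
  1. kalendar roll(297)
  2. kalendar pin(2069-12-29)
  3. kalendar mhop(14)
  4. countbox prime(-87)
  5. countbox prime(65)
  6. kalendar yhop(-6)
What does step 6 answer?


~$ kalendar roll n=297
:: 2296-04-01
~$ kalendar pin d=2069-12-29
:: 2069-12-29
~$ kalendar mhop n=14
:: 2071-02-28
~$ countbox prime x=-87
:: -87
~$ countbox prime x=65
:: 65
~$ kalendar yhop n=-6
:: 2065-02-28

Answer: 2065-02-28


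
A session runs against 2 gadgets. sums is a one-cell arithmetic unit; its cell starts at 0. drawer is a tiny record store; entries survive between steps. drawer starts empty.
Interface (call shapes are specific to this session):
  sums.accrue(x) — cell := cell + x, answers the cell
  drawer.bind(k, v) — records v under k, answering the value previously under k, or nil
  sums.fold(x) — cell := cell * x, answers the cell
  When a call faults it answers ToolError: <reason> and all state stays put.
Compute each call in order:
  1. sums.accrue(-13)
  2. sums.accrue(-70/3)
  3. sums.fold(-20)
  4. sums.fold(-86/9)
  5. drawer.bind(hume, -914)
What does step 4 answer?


Answer: -187480/27

Derivation:
$ accrue x: -13
= -13
$ accrue x: -70/3
= -109/3
$ fold x: -20
= 2180/3
$ fold x: -86/9
= -187480/27
$ bind k: hume v: -914
= nil


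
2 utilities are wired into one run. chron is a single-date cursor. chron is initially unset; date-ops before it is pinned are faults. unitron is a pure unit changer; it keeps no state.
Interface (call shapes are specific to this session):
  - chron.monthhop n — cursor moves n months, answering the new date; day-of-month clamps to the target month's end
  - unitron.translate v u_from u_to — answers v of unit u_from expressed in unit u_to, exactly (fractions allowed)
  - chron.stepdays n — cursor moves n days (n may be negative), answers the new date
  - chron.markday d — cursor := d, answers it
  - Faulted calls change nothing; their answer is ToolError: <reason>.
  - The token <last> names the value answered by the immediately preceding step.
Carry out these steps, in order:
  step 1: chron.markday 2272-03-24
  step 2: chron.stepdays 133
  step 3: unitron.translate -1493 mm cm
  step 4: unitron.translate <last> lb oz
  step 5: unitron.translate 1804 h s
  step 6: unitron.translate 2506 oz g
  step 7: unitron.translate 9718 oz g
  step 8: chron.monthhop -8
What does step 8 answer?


// 1. chron.markday(d=2272-03-24) => 2272-03-24
// 2. chron.stepdays(n=133) => 2272-08-04
// 3. unitron.translate(v=-1493, u_from=mm, u_to=cm) => -1493/10
// 4. unitron.translate(v=<last>, u_from=lb, u_to=oz) => -11944/5
// 5. unitron.translate(v=1804, u_from=h, u_to=s) => 6494400
// 6. unitron.translate(v=2506, u_from=oz, u_to=g) => 56835123961/800000
// 7. unitron.translate(v=9718, u_from=oz, u_to=g) => 220400532583/800000
// 8. chron.monthhop(n=-8) => 2271-12-04

Answer: 2271-12-04


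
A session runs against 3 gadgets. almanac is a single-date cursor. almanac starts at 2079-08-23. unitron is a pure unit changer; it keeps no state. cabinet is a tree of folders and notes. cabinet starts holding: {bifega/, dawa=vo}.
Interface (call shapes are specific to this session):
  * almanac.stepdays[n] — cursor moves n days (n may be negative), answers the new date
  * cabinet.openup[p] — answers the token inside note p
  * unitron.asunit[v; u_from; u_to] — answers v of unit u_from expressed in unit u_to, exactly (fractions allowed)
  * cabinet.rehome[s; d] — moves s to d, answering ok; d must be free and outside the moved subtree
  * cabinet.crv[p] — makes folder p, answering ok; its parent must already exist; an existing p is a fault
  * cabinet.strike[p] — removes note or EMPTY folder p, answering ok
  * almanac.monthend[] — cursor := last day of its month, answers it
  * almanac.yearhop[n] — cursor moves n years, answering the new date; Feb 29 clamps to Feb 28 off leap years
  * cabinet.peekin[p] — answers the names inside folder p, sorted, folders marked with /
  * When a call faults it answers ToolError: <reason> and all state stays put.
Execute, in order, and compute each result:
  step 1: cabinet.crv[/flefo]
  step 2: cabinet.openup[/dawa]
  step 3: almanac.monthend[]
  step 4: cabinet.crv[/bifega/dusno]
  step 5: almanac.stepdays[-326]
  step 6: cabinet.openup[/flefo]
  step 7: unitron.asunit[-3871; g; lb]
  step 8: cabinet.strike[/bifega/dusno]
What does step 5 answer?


Answer: 2078-10-09

Derivation:
==> cabinet.crv(/flefo)
<== ok
==> cabinet.openup(/dawa)
<== vo
==> almanac.monthend()
<== 2079-08-31
==> cabinet.crv(/bifega/dusno)
<== ok
==> almanac.stepdays(-326)
<== 2078-10-09
==> cabinet.openup(/flefo)
<== ToolError: is a directory
==> unitron.asunit(-3871, g, lb)
<== -55300000/6479891
==> cabinet.strike(/bifega/dusno)
<== ok
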